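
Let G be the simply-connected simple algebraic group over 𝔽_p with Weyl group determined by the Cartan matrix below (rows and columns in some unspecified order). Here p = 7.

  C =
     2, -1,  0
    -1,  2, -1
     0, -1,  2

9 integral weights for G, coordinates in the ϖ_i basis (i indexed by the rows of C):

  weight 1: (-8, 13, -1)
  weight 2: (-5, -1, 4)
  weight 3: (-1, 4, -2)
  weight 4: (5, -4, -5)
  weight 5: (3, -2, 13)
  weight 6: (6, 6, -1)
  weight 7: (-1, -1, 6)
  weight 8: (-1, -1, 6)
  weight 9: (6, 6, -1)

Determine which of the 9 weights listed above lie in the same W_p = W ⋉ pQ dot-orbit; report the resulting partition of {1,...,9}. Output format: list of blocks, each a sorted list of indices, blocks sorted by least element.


A_3 Cartan matrix, 3 simple roots permuted; ρ=(1,1,1).

Alcove-folded reps (p=7, 9 weights, presented ϖ-order):

    [1] (0, 0, 7)
    [2] (0, 4, 1)
    [3] (0, 4, 1)
    [4] (1, 3, 3)
    [5] (1, 3, 3)
    [6] (0, 0, 7)
    [7] (0, 0, 7)
    [8] (0, 0, 7)
    [9] (0, 0, 7)

Linkage partition of the 9 weights (3 classes, p=7):

[[1, 6, 7, 8, 9], [2, 3], [4, 5]]


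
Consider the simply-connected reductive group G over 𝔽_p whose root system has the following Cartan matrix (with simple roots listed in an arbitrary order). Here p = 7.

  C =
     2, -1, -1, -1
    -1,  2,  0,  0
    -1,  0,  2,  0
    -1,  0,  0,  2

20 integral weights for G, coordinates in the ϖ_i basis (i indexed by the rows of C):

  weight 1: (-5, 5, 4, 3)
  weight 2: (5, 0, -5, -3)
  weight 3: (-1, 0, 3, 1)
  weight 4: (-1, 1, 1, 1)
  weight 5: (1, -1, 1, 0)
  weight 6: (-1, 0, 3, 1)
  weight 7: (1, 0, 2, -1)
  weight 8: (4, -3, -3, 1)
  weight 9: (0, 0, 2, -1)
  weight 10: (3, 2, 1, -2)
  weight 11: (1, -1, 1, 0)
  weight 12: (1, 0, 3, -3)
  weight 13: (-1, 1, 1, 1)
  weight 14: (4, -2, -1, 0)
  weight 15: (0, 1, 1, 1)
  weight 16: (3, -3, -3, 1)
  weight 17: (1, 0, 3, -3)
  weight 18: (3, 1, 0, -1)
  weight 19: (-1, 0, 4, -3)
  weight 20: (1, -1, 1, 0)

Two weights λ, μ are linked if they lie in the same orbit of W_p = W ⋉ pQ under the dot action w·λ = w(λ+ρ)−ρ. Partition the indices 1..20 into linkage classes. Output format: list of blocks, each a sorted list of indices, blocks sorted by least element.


Type D_4, rank 4, |W|=192; reorder rows/cols to standard.

Each λ_j+ρ reduced to Ā_7; 4-tuples below use C's row order:

  1: (0, 2, 1, 0);  2: (0, 1, 4, 2);  3: (0, 1, 4, 2);  4: (0, 2, 2, 2);  5: (2, 0, 2, 1);  6: (0, 1, 4, 2);  7: (1, 1, 3, 0);  8: (0, 2, 2, 2);  9: (1, 1, 3, 0);  10: (1, 1, 0, 1);  11: (2, 0, 2, 1);  12: (0, 1, 4, 2);  13: (0, 2, 2, 2);  14: (1, 1, 0, 1);  15: (0, 2, 2, 2);  16: (0, 2, 2, 2);  17: (0, 1, 4, 2);  18: (0, 2, 1, 0);  19: (1, 1, 3, 0);  20: (2, 0, 2, 1)

Linkage partition of the 20 weights (6 classes, p=7):

[[1, 18], [2, 3, 6, 12, 17], [4, 8, 13, 15, 16], [5, 11, 20], [7, 9, 19], [10, 14]]


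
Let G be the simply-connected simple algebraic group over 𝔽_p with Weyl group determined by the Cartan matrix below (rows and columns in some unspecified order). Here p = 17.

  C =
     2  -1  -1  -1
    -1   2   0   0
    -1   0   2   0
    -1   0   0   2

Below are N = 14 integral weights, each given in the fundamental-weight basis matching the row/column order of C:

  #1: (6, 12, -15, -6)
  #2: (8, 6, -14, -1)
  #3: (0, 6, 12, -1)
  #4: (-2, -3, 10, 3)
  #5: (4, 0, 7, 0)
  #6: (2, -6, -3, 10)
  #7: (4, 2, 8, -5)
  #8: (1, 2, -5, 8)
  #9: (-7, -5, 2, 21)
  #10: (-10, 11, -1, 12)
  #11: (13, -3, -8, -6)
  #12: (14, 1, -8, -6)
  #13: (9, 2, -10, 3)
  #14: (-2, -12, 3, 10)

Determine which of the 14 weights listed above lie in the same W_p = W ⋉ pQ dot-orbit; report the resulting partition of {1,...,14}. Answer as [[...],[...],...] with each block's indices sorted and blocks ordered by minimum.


Dynkin diagram of C (from the 6 off-diagonal −1 entries): D_4.

Folding the 14 weights λ_j+ρ into Ā_17 (reps in the given 4-coord order):

    λ_1+ρ ↦ (2, 1, 2, 7)
    λ_2+ρ ↦ (0, 3, 9, 4)
    λ_3+ρ ↦ (0, 3, 9, 4)
    λ_4+ρ ↦ (2, 1, 8, 1)
    λ_5+ρ ↦ (2, 1, 8, 1)
    λ_6+ρ ↦ (2, 1, 2, 7)
    λ_7+ρ ↦ (0, 3, 9, 4)
    λ_8+ρ ↦ (2, 1, 2, 7)
    λ_9+ρ ↦ (2, 1, 2, 7)
    λ_10+ρ ↦ (0, 3, 9, 4)
    λ_11+ρ ↦ (0, 2, 7, 5)
    λ_12+ρ ↦ (0, 2, 7, 5)
    λ_13+ρ ↦ (0, 3, 9, 4)
    λ_14+ρ ↦ (2, 1, 8, 1)

Grouping the 14 weights by Ā_17-representative: 4 linkage classes.

[[1, 6, 8, 9], [2, 3, 7, 10, 13], [4, 5, 14], [11, 12]]


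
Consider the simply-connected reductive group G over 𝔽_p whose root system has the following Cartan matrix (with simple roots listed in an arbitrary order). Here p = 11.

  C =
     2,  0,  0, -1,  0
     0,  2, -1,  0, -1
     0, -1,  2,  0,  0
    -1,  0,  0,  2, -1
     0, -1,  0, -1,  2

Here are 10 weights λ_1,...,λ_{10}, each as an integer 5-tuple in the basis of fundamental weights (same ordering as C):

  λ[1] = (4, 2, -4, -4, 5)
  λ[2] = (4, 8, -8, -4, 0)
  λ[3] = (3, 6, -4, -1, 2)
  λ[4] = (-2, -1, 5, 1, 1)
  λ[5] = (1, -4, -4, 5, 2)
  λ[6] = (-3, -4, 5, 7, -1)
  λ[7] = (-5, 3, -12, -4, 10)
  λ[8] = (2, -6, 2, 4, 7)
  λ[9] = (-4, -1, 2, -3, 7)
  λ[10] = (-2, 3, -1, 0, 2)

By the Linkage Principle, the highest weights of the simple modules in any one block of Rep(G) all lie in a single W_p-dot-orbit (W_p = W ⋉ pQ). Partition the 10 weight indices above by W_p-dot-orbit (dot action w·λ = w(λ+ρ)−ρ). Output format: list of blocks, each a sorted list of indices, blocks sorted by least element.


Cartan matrix: type A_5 (|W|=720); un-permuting the 5 rows.

W_11-reps of the 10 weights in Ā_11 (same 5-coord order as C):

    [1] (2, 0, 3, 3, 3)
    [2] (1, 0, 6, 1, 2)
    [3] (1, 4, 0, 0, 3)
    [4] (1, 0, 6, 1, 2)
    [5] (2, 0, 3, 3, 3)
    [6] (2, 0, 3, 3, 3)
    [7] (1, 4, 0, 0, 3)
    [8] (2, 0, 3, 3, 3)
    [9] (2, 0, 3, 3, 3)
    [10] (1, 4, 0, 0, 3)

Grouping the 10 weights by Ā_11-representative: 3 linkage classes.

[[1, 5, 6, 8, 9], [2, 4], [3, 7, 10]]


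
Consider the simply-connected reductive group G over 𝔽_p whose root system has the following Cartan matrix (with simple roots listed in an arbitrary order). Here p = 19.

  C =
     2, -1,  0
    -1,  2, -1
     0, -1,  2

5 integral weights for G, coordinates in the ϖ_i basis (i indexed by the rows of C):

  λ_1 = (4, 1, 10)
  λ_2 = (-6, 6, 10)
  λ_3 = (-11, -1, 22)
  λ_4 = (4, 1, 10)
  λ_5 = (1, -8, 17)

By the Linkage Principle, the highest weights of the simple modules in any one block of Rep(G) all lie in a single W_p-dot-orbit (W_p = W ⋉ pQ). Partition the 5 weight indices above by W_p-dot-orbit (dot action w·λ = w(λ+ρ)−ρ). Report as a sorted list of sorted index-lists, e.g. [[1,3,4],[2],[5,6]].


Cartan matrix: type A_3 (|W|=24); un-permuting the 3 rows.

W_19-reps of the 5 weights in Ā_19 (same 3-coord order as C):

  λ_1+ρ ↦ (5, 2, 11)
  λ_2+ρ ↦ (5, 2, 11)
  λ_3+ρ ↦ (4, 6, 9)
  λ_4+ρ ↦ (5, 2, 11)
  λ_5+ρ ↦ (5, 2, 11)

These 5 weights hit 2 W_19-dot-orbits; sizes (4, 1):

[[1, 2, 4, 5], [3]]


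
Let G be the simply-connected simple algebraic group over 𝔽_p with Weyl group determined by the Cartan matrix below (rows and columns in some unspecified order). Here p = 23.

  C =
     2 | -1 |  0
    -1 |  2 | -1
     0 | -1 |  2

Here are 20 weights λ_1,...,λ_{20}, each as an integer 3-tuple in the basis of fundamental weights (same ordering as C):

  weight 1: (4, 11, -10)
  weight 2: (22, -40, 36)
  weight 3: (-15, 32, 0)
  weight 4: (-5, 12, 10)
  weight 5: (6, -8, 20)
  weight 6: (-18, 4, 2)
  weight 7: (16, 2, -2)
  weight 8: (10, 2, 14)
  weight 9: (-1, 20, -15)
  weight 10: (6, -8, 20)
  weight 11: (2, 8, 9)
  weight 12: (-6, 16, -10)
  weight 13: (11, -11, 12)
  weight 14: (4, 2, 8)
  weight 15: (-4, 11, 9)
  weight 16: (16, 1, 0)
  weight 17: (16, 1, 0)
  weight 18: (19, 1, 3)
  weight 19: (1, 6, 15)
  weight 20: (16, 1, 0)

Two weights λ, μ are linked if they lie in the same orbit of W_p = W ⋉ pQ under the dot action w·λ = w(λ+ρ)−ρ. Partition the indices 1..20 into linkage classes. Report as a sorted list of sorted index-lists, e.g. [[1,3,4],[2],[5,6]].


A_3 Cartan matrix, 3 simple roots permuted; ρ=(1,1,1).

Each λ_j+ρ reduced to Ā_23; 3-tuples below use C's row order:

  λ_1 → (5, 3, 9);  λ_2 → (0, 7, 14);  λ_3 → (3, 9, 10);  λ_4 → (3, 9, 10);  λ_5 → (0, 7, 14);  λ_6 → (5, 3, 9);  λ_7 → (17, 2, 1);  λ_8 → (5, 3, 9);  λ_9 → (0, 7, 14);  λ_10 → (0, 7, 14);  λ_11 → (3, 9, 10);  λ_12 → (5, 3, 9);  λ_13 → (2, 10, 3);  λ_14 → (5, 3, 9);  λ_15 → (3, 9, 10);  λ_16 → (17, 2, 1);  λ_17 → (17, 2, 1);  λ_18 → (17, 2, 1);  λ_19 → (0, 7, 14);  λ_20 → (17, 2, 1)

Grouping the 20 weights by Ā_23-representative: 5 linkage classes.

[[1, 6, 8, 12, 14], [2, 5, 9, 10, 19], [3, 4, 11, 15], [7, 16, 17, 18, 20], [13]]


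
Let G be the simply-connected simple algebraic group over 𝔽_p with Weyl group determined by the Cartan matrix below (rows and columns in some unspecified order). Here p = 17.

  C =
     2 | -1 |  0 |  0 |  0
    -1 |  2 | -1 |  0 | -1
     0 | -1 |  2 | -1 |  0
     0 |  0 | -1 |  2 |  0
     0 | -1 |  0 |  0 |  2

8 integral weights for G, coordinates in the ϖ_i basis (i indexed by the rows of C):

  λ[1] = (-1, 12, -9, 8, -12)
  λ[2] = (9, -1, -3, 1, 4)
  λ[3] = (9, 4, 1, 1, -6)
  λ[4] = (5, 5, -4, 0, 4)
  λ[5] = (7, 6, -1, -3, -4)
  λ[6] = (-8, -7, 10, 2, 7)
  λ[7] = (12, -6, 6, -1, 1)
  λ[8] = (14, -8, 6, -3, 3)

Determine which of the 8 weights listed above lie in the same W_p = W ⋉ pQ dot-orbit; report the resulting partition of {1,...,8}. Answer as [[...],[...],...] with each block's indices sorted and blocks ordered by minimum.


C ↔ D_5 under row/col permutation; |W(D_5)| = 1920.

Alcove-folded reps (p=17, 8 weights, presented ϖ-order):

  [1] (6, 0, 2, 1, 5)
  [2] (8, 2, 0, 0, 3)
  [3] (8, 2, 0, 0, 3)
  [4] (6, 0, 2, 1, 5)
  [5] (8, 2, 0, 0, 3)
  [6] (6, 0, 2, 1, 5)
  [7] (8, 2, 0, 0, 3)
  [8] (8, 2, 0, 0, 3)

Grouping the 8 weights by Ā_17-representative: 2 linkage classes.

[[1, 4, 6], [2, 3, 5, 7, 8]]


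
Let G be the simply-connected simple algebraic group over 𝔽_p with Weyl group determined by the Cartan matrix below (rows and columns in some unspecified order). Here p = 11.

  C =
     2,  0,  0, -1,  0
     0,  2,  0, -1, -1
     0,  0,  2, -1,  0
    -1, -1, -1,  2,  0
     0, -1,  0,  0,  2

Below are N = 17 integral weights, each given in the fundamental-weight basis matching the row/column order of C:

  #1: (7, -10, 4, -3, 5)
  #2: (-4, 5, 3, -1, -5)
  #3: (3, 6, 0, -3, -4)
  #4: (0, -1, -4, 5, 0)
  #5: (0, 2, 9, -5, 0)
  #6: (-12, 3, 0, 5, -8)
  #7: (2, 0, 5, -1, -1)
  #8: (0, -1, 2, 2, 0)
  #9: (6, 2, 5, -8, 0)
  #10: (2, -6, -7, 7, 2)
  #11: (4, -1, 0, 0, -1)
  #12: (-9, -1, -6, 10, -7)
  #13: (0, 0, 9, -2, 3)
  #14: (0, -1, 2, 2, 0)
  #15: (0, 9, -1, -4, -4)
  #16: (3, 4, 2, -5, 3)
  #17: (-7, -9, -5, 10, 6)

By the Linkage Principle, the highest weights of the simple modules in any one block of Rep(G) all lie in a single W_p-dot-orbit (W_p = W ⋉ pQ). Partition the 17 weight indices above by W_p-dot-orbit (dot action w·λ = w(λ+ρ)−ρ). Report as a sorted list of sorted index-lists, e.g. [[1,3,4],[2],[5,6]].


Root system D_5: the 5×5 matrix C matches after relabeling.

λ_j+ρ reflected into Ā_11 (⟨·,θ^∨⟩≤11); 5-tuples as given:

    λ_1+ρ ↦ (0, 0, 3, 3, 2)
    λ_2+ρ ↦ (0, 1, 1, 2, 3)
    λ_3+ρ ↦ (2, 1, 1, 1, 3)
    λ_4+ρ ↦ (1, 0, 3, 3, 1)
    λ_5+ρ ↦ (3, 1, 6, 0, 0)
    λ_6+ρ ↦ (1, 0, 3, 3, 1)
    λ_7+ρ ↦ (3, 1, 6, 0, 0)
    λ_8+ρ ↦ (1, 0, 3, 3, 1)
    λ_9+ρ ↦ (0, 1, 1, 2, 3)
    λ_10+ρ ↦ (0, 0, 3, 3, 2)
    λ_11+ρ ↦ (5, 0, 1, 1, 0)
    λ_12+ρ ↦ (0, 0, 3, 3, 2)
    λ_13+ρ ↦ (3, 1, 6, 0, 0)
    λ_14+ρ ↦ (1, 0, 3, 3, 1)
    λ_15+ρ ↦ (0, 1, 1, 2, 3)
    λ_16+ρ ↦ (0, 1, 1, 2, 3)
    λ_17+ρ ↦ (1, 0, 3, 3, 1)

The 17 indices split into 6 linkage classes (same alcove rep ⇔ same W_11-dot-orbit):

[[1, 10, 12], [2, 9, 15, 16], [3], [4, 6, 8, 14, 17], [5, 7, 13], [11]]


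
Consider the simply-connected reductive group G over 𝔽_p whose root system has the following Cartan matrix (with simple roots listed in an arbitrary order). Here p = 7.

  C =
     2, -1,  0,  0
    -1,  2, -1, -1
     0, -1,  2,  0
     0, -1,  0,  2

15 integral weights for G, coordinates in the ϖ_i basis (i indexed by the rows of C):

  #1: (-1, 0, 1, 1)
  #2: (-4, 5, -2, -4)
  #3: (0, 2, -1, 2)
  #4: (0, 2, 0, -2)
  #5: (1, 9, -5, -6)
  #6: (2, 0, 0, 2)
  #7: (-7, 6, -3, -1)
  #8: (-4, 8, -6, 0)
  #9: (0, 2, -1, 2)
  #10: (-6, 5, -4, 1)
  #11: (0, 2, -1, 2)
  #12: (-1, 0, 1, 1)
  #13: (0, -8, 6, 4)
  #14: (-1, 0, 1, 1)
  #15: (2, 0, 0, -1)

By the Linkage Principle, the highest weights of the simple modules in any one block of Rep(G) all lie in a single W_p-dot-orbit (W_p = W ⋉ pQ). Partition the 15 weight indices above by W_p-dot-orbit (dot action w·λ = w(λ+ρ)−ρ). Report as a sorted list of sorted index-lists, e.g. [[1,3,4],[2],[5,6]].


Dynkin diagram of C (from the 6 off-diagonal −1 entries): D_4.

W_7-reps of the 15 weights in Ā_7 (same 4-coord order as C):

  [1] (0, 1, 2, 2);  [2] (2, 1, 0, 2);  [3] (1, 0, 0, 3);  [4] (1, 2, 1, 1);  [5] (3, 1, 1, 0);  [6] (2, 1, 0, 2);  [7] (5, 0, 1, 1);  [8] (0, 1, 2, 2);  [9] (1, 0, 0, 3);  [10] (3, 1, 1, 0);  [11] (1, 0, 0, 3);  [12] (0, 1, 2, 2);  [13] (5, 0, 1, 1);  [14] (0, 1, 2, 2);  [15] (3, 1, 1, 0)

6 distinct reps among the 15 weights ⇒ 6 W_7-linkage classes:

[[1, 8, 12, 14], [2, 6], [3, 9, 11], [4], [5, 10, 15], [7, 13]]


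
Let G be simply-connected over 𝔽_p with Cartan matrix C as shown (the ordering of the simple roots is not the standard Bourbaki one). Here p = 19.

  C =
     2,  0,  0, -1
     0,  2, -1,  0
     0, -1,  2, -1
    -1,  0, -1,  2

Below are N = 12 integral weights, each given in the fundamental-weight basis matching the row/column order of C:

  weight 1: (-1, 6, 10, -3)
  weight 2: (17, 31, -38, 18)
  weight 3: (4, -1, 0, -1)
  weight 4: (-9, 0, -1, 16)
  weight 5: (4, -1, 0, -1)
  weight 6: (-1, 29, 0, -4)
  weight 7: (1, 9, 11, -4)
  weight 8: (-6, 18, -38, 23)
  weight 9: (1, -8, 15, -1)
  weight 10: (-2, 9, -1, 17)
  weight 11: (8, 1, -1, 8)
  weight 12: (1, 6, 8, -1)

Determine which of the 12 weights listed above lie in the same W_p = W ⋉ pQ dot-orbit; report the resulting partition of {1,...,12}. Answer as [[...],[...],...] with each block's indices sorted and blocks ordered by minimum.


C ↔ A_4 under row/col permutation; |W(A_4)| = 120.

Folding the 12 weights λ_j+ρ into Ā_19 (reps in the given 4-coord order):

  λ_1+ρ ↦ (2, 7, 9, 0) · λ_2+ρ ↦ (5, 0, 1, 0) · λ_3+ρ ↦ (5, 0, 1, 0) · λ_4+ρ ↦ (8, 1, 0, 9) · λ_5+ρ ↦ (5, 0, 1, 0) · λ_6+ρ ↦ (2, 7, 9, 0) · λ_7+ρ ↦ (2, 7, 9, 0) · λ_8+ρ ↦ (5, 0, 1, 0) · λ_9+ρ ↦ (2, 7, 9, 0) · λ_10+ρ ↦ (8, 1, 0, 9) · λ_11+ρ ↦ (8, 1, 0, 9) · λ_12+ρ ↦ (2, 7, 9, 0)

3 distinct reps among the 12 weights ⇒ 3 W_19-linkage classes:

[[1, 6, 7, 9, 12], [2, 3, 5, 8], [4, 10, 11]]


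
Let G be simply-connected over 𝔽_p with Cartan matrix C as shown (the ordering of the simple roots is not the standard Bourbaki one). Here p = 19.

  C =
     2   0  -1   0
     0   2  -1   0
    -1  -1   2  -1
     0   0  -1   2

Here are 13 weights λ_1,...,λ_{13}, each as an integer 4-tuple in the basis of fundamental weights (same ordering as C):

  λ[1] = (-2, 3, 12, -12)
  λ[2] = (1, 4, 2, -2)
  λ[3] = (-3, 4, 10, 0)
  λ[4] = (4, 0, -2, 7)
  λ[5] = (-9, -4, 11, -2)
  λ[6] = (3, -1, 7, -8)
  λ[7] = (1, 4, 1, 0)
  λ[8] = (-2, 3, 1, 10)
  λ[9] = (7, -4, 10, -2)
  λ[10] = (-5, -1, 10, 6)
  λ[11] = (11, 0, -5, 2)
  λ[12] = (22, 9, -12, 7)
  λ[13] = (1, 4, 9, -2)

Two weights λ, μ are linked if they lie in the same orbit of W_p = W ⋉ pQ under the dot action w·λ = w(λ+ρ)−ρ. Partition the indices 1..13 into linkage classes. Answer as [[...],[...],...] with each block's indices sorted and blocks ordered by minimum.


C ↔ D_4 under row/col permutation; |W(D_4)| = 192.

Alcove-folded reps (p=19, 13 weights, presented ϖ-order):

  [1] (1, 4, 1, 11)
  [2] (2, 5, 2, 1)
  [3] (2, 5, 2, 1)
  [4] (4, 0, 1, 7)
  [5] (8, 3, 0, 1)
  [6] (4, 0, 1, 7)
  [7] (2, 5, 2, 1)
  [8] (1, 4, 1, 11)
  [9] (8, 3, 0, 1)
  [10] (4, 0, 1, 7)
  [11] (8, 3, 0, 1)
  [12] (8, 3, 0, 1)
  [13] (2, 5, 2, 1)

Grouping the 13 weights by Ā_19-representative: 4 linkage classes.

[[1, 8], [2, 3, 7, 13], [4, 6, 10], [5, 9, 11, 12]]


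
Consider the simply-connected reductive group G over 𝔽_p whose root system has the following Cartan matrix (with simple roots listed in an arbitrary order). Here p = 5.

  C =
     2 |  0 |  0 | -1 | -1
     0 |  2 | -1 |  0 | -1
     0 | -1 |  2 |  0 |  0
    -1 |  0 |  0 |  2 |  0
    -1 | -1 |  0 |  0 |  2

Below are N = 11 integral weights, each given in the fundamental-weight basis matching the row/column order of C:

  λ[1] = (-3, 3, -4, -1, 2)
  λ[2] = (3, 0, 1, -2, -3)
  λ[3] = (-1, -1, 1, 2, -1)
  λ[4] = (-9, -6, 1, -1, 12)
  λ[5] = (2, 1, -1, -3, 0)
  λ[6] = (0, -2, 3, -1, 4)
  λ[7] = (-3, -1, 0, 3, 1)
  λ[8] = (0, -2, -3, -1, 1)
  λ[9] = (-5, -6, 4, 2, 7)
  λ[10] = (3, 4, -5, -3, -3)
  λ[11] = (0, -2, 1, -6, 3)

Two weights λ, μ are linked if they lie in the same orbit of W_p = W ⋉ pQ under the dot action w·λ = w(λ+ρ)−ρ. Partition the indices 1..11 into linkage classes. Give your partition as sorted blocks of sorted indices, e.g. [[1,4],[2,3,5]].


Type A_5, rank 5, |W|=720; reorder rows/cols to standard.

Alcove-folded reps (p=5, 11 weights, presented ϖ-order):

    [1] (0, 1, 1, 0, 1)
    [2] (1, 1, 1, 1, 1)
    [3] (0, 0, 2, 3, 0)
    [4] (0, 0, 2, 3, 0)
    [5] (1, 1, 1, 1, 1)
    [6] (3, 0, 0, 0, 1)
    [7] (2, 0, 1, 2, 0)
    [8] (0, 1, 1, 0, 1)
    [9] (0, 1, 1, 0, 1)
    [10] (0, 1, 1, 0, 1)
    [11] (3, 0, 0, 0, 1)

The 11 indices split into 5 linkage classes (same alcove rep ⇔ same W_5-dot-orbit):

[[1, 8, 9, 10], [2, 5], [3, 4], [6, 11], [7]]


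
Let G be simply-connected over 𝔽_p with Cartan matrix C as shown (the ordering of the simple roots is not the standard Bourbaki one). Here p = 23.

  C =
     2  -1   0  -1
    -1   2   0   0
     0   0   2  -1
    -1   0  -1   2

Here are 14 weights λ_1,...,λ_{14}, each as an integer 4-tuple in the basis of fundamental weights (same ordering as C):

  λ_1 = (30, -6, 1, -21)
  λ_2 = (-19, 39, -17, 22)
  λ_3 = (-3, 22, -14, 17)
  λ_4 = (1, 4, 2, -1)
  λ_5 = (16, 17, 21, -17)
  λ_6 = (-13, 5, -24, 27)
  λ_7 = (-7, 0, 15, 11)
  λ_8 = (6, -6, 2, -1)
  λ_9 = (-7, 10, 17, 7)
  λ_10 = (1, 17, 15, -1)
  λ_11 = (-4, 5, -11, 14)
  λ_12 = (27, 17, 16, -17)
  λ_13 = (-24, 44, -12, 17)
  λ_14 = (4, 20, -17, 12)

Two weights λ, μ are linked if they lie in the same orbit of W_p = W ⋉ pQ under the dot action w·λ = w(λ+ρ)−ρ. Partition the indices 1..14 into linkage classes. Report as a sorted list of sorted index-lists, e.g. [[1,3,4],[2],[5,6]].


Type A_4, rank 4, |W|=120; reorder rows/cols to standard.

λ_j+ρ reflected into Ā_23 (⟨·,θ^∨⟩≤23); 4-tuples as given:

  λ_1 → (3, 3, 10, 2) · λ_2 → (1, 0, 11, 6) · λ_3 → (2, 5, 3, 0) · λ_4 → (2, 5, 3, 0) · λ_5 → (1, 0, 12, 4) · λ_6 → (1, 0, 11, 6) · λ_7 → (1, 0, 11, 6) · λ_8 → (2, 5, 3, 0) · λ_9 → (3, 3, 10, 2) · λ_10 → (2, 5, 3, 0) · λ_11 → (3, 3, 10, 2) · λ_12 → (1, 0, 11, 6) · λ_13 → (1, 0, 11, 6) · λ_14 → (2, 5, 3, 0)

4 distinct reps among the 14 weights ⇒ 4 W_23-linkage classes:

[[1, 9, 11], [2, 6, 7, 12, 13], [3, 4, 8, 10, 14], [5]]


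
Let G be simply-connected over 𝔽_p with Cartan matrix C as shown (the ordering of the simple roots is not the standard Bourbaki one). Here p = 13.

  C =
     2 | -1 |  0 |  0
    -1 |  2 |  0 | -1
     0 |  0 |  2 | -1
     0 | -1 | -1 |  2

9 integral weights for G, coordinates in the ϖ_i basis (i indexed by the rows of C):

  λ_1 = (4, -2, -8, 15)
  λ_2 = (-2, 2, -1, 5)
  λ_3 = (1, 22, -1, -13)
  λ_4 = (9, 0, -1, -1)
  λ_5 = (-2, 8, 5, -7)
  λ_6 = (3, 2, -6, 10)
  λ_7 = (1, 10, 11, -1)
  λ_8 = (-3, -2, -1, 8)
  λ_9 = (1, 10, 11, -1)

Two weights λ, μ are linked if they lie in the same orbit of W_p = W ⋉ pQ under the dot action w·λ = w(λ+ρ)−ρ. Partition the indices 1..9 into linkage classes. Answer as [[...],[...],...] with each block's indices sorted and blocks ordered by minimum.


Dynkin diagram of C (from the 6 off-diagonal −1 entries): A_4.

Folding the 9 weights λ_j+ρ into Ā_13 (reps in the given 4-coord order):

    λ_1 → (1, 2, 0, 6)
    λ_2 → (1, 2, 0, 6)
    λ_3 → (10, 1, 0, 0)
    λ_4 → (10, 1, 0, 0)
    λ_5 → (1, 2, 0, 6)
    λ_6 → (1, 2, 0, 6)
    λ_7 → (10, 1, 0, 0)
    λ_8 → (1, 2, 0, 6)
    λ_9 → (10, 1, 0, 0)

Linkage partition of the 9 weights (2 classes, p=13):

[[1, 2, 5, 6, 8], [3, 4, 7, 9]]


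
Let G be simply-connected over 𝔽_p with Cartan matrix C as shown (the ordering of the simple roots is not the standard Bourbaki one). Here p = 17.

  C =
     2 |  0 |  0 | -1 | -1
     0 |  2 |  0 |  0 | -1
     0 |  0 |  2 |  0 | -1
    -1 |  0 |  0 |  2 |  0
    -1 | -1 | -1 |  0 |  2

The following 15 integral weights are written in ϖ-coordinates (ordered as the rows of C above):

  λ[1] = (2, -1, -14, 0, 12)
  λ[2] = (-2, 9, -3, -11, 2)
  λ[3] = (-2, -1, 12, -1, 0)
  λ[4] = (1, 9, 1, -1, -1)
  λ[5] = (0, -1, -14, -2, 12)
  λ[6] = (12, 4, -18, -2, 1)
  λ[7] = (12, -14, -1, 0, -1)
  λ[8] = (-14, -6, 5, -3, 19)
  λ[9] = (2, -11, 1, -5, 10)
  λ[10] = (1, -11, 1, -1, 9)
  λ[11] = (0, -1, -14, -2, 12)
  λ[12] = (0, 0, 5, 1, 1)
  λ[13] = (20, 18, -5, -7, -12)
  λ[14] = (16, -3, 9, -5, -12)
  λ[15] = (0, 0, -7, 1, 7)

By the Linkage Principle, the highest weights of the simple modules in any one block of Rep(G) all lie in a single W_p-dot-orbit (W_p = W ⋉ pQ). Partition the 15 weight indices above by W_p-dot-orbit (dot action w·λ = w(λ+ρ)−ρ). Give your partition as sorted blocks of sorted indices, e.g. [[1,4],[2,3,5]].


Dynkin diagram of C (from the 8 off-diagonal −1 entries): D_5.

Folding the 15 weights λ_j+ρ into Ā_17 (reps in the given 5-coord order):

  1: (0, 0, 13, 1, 0);  2: (0, 0, 8, 1, 2);  3: (0, 0, 13, 1, 0);  4: (2, 10, 2, 0, 0);  5: (0, 0, 13, 1, 0);  6: (2, 10, 2, 0, 0);  7: (0, 0, 13, 1, 0);  8: (0, 4, 3, 4, 2);  9: (1, 10, 2, 3, 0);  10: (2, 10, 2, 0, 0);  11: (0, 0, 13, 1, 0);  12: (1, 1, 6, 2, 2);  13: (0, 4, 3, 4, 2);  14: (1, 10, 2, 3, 0);  15: (1, 1, 6, 2, 2)

6 distinct reps among the 15 weights ⇒ 6 W_17-linkage classes:

[[1, 3, 5, 7, 11], [2], [4, 6, 10], [8, 13], [9, 14], [12, 15]]


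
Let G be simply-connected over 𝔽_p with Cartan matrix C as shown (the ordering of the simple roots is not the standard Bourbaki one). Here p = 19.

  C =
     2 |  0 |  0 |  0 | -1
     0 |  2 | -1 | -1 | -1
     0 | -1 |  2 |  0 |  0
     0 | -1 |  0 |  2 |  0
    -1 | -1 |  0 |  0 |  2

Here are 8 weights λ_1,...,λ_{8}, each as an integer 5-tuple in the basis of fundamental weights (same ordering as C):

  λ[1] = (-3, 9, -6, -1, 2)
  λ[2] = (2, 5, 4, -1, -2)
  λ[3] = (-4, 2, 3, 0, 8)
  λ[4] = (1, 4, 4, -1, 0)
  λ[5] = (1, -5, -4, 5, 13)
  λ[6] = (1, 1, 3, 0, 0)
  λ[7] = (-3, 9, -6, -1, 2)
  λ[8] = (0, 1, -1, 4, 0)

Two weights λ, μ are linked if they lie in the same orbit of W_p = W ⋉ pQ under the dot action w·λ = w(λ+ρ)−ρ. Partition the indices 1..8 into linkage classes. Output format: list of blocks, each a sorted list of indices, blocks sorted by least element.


Root system D_5: the 5×5 matrix C matches after relabeling.

Ā_19 reps of the 8 weights (D_5, coords as presented):

  λ_1 → (2, 5, 5, 0, 1);  λ_2 → (2, 5, 5, 0, 1);  λ_3 → (2, 2, 4, 1, 1);  λ_4 → (2, 5, 5, 0, 1);  λ_5 → (2, 2, 4, 1, 1);  λ_6 → (2, 2, 4, 1, 1);  λ_7 → (2, 5, 5, 0, 1);  λ_8 → (1, 2, 0, 5, 1)

Linkage partition of the 8 weights (3 classes, p=19):

[[1, 2, 4, 7], [3, 5, 6], [8]]


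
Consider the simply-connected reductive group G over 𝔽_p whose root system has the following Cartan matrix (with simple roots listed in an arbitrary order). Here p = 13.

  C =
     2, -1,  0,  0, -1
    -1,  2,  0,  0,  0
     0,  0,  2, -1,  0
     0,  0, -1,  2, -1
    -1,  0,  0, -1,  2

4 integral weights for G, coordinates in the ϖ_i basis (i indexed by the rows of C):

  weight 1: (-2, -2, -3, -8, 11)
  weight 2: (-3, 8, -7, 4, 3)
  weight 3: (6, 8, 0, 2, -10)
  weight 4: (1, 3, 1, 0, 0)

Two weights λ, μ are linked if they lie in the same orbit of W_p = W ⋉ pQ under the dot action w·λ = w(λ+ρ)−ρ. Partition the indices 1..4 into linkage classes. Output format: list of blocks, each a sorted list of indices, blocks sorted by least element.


A_5 Cartan matrix, 5 simple roots permuted; ρ=(1,1,1,1,1).

Ā_13 reps of the 4 weights (A_5, coords as presented):

  λ_1 → (1, 1, 7, 2, 1);  λ_2 → (2, 4, 2, 1, 1);  λ_3 → (2, 4, 2, 1, 1);  λ_4 → (2, 4, 2, 1, 1)

Grouping the 4 weights by Ā_13-representative: 2 linkage classes.

[[1], [2, 3, 4]]


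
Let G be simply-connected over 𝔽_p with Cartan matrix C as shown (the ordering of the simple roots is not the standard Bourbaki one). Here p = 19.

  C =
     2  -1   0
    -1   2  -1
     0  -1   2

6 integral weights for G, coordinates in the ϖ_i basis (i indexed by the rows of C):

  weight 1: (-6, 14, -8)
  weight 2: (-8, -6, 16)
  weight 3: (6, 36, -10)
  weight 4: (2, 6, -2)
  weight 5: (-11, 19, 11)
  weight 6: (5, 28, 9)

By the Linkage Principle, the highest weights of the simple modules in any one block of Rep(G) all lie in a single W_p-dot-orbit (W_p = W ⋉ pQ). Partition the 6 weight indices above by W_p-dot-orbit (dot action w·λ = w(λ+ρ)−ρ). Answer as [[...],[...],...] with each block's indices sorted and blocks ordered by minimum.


A_3 Cartan matrix, 3 simple roots permuted; ρ=(1,1,1).

W_19-reps of the 6 weights in Ā_19 (same 3-coord order as C):

  1: (5, 3, 7);  2: (5, 7, 5);  3: (3, 6, 1);  4: (3, 6, 1);  5: (3, 6, 1);  6: (3, 6, 1)

3 distinct reps among the 6 weights ⇒ 3 W_19-linkage classes:

[[1], [2], [3, 4, 5, 6]]


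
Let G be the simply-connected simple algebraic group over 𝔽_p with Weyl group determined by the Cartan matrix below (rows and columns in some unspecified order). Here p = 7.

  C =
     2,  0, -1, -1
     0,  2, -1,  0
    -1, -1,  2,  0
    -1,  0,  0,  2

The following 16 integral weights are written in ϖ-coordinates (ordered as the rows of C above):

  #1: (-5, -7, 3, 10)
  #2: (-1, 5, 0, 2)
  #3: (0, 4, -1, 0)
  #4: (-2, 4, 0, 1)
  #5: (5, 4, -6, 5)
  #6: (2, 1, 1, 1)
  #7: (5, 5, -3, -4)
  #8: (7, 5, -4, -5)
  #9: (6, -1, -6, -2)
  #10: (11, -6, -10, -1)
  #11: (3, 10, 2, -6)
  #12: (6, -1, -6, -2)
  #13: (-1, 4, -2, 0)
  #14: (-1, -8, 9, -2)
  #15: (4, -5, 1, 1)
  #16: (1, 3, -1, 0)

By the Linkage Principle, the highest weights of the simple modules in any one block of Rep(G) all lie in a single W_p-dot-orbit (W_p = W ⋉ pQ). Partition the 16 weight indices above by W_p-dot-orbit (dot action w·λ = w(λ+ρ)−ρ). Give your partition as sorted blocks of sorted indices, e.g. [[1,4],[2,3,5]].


Cartan matrix: type A_4 (|W|=120); un-permuting the 4 rows.

Ā_7 reps of the 16 weights (A_4, coords as presented):

    λ_1 → (2, 4, 0, 1)
    λ_2 → (0, 3, 1, 0)
    λ_3 → (1, 5, 0, 1)
    λ_4 → (1, 5, 0, 1)
    λ_5 → (1, 5, 0, 1)
    λ_6 → (3, 0, 2, 0)
    λ_7 → (1, 1, 2, 0)
    λ_8 → (1, 1, 2, 0)
    λ_9 → (1, 5, 0, 1)
    λ_10 → (3, 0, 2, 0)
    λ_11 → (2, 4, 0, 1)
    λ_12 → (1, 5, 0, 1)
    λ_13 → (1, 4, 0, 0)
    λ_14 → (2, 4, 0, 1)
    λ_15 → (3, 0, 2, 0)
    λ_16 → (2, 4, 0, 1)

The 16 indices split into 6 linkage classes (same alcove rep ⇔ same W_7-dot-orbit):

[[1, 11, 14, 16], [2], [3, 4, 5, 9, 12], [6, 10, 15], [7, 8], [13]]


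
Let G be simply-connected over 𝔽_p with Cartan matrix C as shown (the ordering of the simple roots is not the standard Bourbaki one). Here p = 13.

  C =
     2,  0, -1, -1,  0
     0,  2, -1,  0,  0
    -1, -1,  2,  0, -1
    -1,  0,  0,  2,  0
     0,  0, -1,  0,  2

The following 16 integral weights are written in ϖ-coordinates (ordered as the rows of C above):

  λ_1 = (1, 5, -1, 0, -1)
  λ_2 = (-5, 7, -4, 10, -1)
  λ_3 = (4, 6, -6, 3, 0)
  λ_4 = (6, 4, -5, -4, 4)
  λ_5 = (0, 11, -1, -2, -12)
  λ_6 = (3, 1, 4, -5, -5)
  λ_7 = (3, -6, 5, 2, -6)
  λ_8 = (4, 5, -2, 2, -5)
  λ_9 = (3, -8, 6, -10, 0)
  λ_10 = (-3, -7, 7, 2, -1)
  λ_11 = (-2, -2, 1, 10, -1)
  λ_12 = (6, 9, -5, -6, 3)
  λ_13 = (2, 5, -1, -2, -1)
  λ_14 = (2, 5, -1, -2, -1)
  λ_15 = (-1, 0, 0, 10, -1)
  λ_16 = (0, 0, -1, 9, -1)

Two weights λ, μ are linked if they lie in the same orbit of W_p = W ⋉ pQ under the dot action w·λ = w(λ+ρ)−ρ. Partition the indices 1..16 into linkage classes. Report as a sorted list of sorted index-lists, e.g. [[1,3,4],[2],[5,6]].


C ↔ D_5 under row/col permutation; |W(D_5)| = 1920.

W_13-reps of the 16 weights in Ā_13 (same 5-coord order as C):

  [1] (2, 6, 0, 1, 0);  [2] (0, 2, 1, 4, 4);  [3] (0, 2, 1, 4, 4);  [4] (0, 1, 4, 3, 1);  [5] (1, 1, 0, 10, 0);  [6] (0, 2, 1, 4, 4);  [7] (0, 1, 4, 3, 1);  [8] (0, 1, 4, 3, 1);  [9] (0, 2, 1, 4, 4);  [10] (2, 6, 0, 1, 0);  [11] (1, 1, 0, 10, 0);  [12] (2, 6, 0, 1, 0);  [13] (2, 6, 0, 1, 0);  [14] (2, 6, 0, 1, 0);  [15] (1, 1, 0, 10, 0);  [16] (1, 1, 0, 10, 0)

Grouping the 16 weights by Ā_13-representative: 4 linkage classes.

[[1, 10, 12, 13, 14], [2, 3, 6, 9], [4, 7, 8], [5, 11, 15, 16]]


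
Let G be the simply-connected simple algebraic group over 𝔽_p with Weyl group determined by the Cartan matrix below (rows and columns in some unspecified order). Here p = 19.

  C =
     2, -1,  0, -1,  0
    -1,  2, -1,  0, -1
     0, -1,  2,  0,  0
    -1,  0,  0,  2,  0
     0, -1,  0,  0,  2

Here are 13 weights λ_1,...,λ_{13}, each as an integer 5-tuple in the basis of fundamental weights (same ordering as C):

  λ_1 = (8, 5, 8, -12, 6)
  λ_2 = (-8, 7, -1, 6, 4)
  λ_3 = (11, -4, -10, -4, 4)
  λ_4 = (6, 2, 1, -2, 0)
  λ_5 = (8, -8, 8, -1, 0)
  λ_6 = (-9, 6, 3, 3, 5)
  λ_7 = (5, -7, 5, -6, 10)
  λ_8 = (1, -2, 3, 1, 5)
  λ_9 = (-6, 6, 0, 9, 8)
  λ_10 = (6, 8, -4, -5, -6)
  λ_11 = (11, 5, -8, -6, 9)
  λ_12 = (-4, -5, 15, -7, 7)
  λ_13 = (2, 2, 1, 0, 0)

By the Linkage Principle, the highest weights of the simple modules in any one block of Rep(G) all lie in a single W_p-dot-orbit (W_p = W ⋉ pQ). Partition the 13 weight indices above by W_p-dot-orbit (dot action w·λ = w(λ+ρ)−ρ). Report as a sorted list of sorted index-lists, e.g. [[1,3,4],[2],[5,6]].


Dynkin diagram of C (from the 8 off-diagonal −1 entries): D_5.

Ā_19 reps of the 13 weights (D_5, coords as presented):

  λ_1+ρ ↦ (2, 1, 3, 4, 5);  λ_2+ρ ↦ (5, 1, 0, 0, 5);  λ_3+ρ ↦ (2, 1, 2, 0, 6);  λ_4+ρ ↦ (3, 3, 2, 1, 1);  λ_5+ρ ↦ (2, 1, 2, 0, 6);  λ_6+ρ ↦ (2, 1, 3, 4, 5);  λ_7+ρ ↦ (5, 1, 0, 0, 5);  λ_8+ρ ↦ (1, 1, 3, 2, 5);  λ_9+ρ ↦ (2, 1, 2, 0, 6);  λ_10+ρ ↦ (2, 1, 3, 4, 5);  λ_11+ρ ↦ (3, 3, 2, 1, 1);  λ_12+ρ ↦ (2, 1, 3, 4, 5);  λ_13+ρ ↦ (3, 3, 2, 1, 1)

Linkage partition of the 13 weights (5 classes, p=19):

[[1, 6, 10, 12], [2, 7], [3, 5, 9], [4, 11, 13], [8]]


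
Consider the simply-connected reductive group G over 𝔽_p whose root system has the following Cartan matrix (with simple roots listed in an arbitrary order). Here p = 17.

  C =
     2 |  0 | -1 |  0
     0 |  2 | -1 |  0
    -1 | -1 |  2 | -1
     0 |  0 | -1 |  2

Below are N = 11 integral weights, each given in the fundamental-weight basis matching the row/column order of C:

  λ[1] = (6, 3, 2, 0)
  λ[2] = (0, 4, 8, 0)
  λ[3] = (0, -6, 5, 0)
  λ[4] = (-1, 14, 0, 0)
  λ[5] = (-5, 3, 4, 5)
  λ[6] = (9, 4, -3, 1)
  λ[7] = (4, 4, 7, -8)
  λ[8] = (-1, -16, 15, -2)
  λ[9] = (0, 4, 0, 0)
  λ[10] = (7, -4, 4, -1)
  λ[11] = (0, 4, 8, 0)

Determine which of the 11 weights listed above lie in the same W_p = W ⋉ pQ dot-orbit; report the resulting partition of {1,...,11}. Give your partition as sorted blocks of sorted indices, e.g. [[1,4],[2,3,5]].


C ↔ D_4 under row/col permutation; |W(D_4)| = 192.

Each λ_j+ρ reduced to Ā_17; 4-tuples below use C's row order:

  λ_1+ρ ↦ (7, 4, 2, 1)
  λ_2+ρ ↦ (1, 5, 1, 1)
  λ_3+ρ ↦ (1, 5, 1, 1)
  λ_4+ρ ↦ (0, 15, 0, 1)
  λ_5+ρ ↦ (4, 4, 1, 6)
  λ_6+ρ ↦ (8, 3, 2, 0)
  λ_7+ρ ↦ (4, 4, 1, 6)
  λ_8+ρ ↦ (0, 15, 0, 1)
  λ_9+ρ ↦ (1, 5, 1, 1)
  λ_10+ρ ↦ (8, 3, 2, 0)
  λ_11+ρ ↦ (1, 5, 1, 1)

Grouping the 11 weights by Ā_17-representative: 5 linkage classes.

[[1], [2, 3, 9, 11], [4, 8], [5, 7], [6, 10]]


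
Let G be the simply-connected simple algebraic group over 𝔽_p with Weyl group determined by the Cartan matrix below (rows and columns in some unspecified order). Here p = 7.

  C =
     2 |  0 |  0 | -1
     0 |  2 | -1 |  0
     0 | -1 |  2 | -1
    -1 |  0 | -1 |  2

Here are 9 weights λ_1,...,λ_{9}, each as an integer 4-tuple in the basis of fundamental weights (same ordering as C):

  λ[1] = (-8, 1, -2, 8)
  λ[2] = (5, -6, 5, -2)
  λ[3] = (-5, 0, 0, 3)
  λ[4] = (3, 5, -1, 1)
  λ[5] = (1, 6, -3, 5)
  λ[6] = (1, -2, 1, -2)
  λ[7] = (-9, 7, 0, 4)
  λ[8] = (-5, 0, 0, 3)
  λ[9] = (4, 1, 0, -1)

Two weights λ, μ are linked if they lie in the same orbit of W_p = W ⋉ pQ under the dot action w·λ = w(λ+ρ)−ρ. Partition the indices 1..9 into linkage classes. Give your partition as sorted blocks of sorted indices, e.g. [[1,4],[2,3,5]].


Root system A_4: the 4×4 matrix C matches after relabeling.

W_7-reps of the 9 weights in Ā_7 (same 4-coord order as C):

    1: (4, 1, 1, 0)
    2: (1, 1, 0, 1)
    3: (4, 1, 1, 0)
    4: (1, 1, 0, 1)
    5: (4, 1, 1, 0)
    6: (1, 1, 0, 1)
    7: (1, 1, 0, 1)
    8: (4, 1, 1, 0)
    9: (4, 1, 1, 0)

Partition of {1..9} into 2 W_7-dot-orbits:

[[1, 3, 5, 8, 9], [2, 4, 6, 7]]


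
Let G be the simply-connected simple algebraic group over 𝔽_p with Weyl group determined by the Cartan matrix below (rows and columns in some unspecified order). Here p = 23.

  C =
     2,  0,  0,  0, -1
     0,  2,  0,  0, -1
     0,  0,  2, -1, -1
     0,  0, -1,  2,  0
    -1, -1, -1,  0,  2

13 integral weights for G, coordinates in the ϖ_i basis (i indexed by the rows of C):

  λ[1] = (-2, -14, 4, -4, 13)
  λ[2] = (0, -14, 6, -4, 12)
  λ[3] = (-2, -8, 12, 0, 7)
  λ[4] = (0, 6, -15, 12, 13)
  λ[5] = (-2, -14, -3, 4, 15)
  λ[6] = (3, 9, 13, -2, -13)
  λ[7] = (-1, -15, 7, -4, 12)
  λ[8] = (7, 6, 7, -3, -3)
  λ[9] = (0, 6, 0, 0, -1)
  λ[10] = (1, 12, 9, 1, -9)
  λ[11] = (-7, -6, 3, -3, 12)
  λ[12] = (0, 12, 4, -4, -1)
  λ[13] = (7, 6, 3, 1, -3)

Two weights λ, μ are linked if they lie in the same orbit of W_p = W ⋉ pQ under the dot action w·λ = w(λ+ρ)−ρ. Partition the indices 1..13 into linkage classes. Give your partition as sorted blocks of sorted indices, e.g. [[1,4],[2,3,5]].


Type D_5, rank 5, |W|=1920; reorder rows/cols to standard.

Folding the 13 weights λ_j+ρ into Ā_23 (reps in the given 5-coord order):

  λ_1+ρ ↦ (1, 13, 2, 3, 0)
  λ_2+ρ ↦ (1, 13, 2, 3, 0)
  λ_3+ρ ↦ (1, 7, 1, 1, 0)
  λ_4+ρ ↦ (1, 7, 1, 1, 0)
  λ_5+ρ ↦ (1, 13, 2, 3, 0)
  λ_6+ρ ↦ (8, 2, 1, 1, 2)
  λ_7+ρ ↦ (1, 13, 2, 3, 0)
  λ_8+ρ ↦ (6, 5, 2, 2, 2)
  λ_9+ρ ↦ (1, 7, 1, 1, 0)
  λ_10+ρ ↦ (6, 5, 2, 2, 2)
  λ_11+ρ ↦ (6, 5, 2, 2, 2)
  λ_12+ρ ↦ (1, 13, 2, 3, 0)
  λ_13+ρ ↦ (6, 5, 2, 2, 2)

These 13 weights hit 4 W_23-dot-orbits; sizes (5, 3, 1, 4):

[[1, 2, 5, 7, 12], [3, 4, 9], [6], [8, 10, 11, 13]]


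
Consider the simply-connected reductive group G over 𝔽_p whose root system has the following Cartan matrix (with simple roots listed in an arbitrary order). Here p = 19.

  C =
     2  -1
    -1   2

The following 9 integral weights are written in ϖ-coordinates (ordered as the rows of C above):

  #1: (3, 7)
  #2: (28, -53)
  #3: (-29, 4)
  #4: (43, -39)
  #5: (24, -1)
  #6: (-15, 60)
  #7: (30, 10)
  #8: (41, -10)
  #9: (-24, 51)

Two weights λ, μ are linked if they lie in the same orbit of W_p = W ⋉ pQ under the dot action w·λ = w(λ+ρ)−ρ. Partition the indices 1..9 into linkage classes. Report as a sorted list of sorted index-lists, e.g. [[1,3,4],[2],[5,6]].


Dynkin diagram of C (from the 2 off-diagonal −1 entries): A_2.

Folding the 9 weights λ_j+ρ into Ā_19 (reps in the given 2-coord order):

  [1] (4, 8) · [2] (4, 10) · [3] (4, 10) · [4] (13, 6) · [5] (13, 6) · [6] (4, 10) · [7] (4, 8) · [8] (4, 10) · [9] (4, 10)

Linkage partition of the 9 weights (3 classes, p=19):

[[1, 7], [2, 3, 6, 8, 9], [4, 5]]


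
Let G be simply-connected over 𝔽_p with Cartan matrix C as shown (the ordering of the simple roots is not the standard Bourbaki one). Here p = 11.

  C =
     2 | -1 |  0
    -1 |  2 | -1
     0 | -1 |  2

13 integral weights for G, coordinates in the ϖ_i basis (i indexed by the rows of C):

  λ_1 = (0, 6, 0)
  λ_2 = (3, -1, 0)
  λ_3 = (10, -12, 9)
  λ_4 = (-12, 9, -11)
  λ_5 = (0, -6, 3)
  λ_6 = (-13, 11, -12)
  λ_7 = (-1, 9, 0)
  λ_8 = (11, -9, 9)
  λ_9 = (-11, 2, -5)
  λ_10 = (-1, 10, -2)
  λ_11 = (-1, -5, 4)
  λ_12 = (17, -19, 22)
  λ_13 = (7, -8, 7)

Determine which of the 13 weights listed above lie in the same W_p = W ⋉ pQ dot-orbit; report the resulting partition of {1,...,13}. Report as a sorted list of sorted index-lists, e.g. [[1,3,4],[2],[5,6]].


Cartan matrix: type A_3 (|W|=24); un-permuting the 3 rows.

Folding the 13 weights λ_j+ρ into Ā_11 (reps in the given 3-coord order):

    [1] (1, 7, 1)
    [2] (4, 0, 1)
    [3] (0, 10, 1)
    [4] (0, 10, 1)
    [5] (4, 0, 1)
    [6] (0, 10, 1)
    [7] (0, 10, 1)
    [8] (1, 7, 1)
    [9] (1, 3, 7)
    [10] (0, 10, 1)
    [11] (4, 0, 1)
    [12] (4, 0, 1)
    [13] (1, 7, 1)

The 13 indices split into 4 linkage classes (same alcove rep ⇔ same W_11-dot-orbit):

[[1, 8, 13], [2, 5, 11, 12], [3, 4, 6, 7, 10], [9]]


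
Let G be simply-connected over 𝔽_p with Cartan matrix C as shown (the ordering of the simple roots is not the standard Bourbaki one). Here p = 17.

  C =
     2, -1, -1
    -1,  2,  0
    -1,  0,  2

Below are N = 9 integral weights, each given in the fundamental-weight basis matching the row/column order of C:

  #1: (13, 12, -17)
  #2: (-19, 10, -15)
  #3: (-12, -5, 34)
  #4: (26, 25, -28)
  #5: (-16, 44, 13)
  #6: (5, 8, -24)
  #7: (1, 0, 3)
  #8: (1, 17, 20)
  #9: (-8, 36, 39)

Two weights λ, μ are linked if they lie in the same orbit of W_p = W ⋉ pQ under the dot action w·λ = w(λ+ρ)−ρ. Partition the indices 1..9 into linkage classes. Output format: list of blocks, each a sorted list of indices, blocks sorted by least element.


C ↔ A_3 under row/col permutation; |W(A_3)| = 24.

Folding the 9 weights λ_j+ρ into Ā_17 (reps in the given 3-coord order):

  λ_1+ρ ↦ (2, 1, 4);  λ_2+ρ ↦ (2, 1, 4);  λ_3+ρ ↦ (2, 4, 1);  λ_4+ρ ↦ (0, 7, 8);  λ_5+ρ ↦ (2, 1, 4);  λ_6+ρ ↦ (9, 2, 0);  λ_7+ρ ↦ (2, 1, 4);  λ_8+ρ ↦ (2, 1, 4);  λ_9+ρ ↦ (2, 4, 1)

These 9 weights hit 4 W_17-dot-orbits; sizes (5, 2, 1, 1):

[[1, 2, 5, 7, 8], [3, 9], [4], [6]]


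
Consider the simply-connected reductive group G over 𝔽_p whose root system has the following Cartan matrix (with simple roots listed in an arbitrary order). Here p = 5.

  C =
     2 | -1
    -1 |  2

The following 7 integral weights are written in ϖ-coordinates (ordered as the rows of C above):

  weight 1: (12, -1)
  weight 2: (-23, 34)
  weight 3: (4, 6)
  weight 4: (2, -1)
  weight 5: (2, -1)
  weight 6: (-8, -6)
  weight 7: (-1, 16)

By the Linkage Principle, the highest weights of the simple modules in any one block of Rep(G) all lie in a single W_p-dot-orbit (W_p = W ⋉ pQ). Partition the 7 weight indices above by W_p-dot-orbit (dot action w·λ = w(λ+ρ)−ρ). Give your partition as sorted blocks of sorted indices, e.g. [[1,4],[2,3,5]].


Root system A_2: the 2×2 matrix C matches after relabeling.

Folding the 7 weights λ_j+ρ into Ā_5 (reps in the given 2-coord order):

  1: (0, 2) · 2: (3, 0) · 3: (0, 2) · 4: (3, 0) · 5: (3, 0) · 6: (0, 2) · 7: (0, 2)

Partition of {1..7} into 2 W_5-dot-orbits:

[[1, 3, 6, 7], [2, 4, 5]]


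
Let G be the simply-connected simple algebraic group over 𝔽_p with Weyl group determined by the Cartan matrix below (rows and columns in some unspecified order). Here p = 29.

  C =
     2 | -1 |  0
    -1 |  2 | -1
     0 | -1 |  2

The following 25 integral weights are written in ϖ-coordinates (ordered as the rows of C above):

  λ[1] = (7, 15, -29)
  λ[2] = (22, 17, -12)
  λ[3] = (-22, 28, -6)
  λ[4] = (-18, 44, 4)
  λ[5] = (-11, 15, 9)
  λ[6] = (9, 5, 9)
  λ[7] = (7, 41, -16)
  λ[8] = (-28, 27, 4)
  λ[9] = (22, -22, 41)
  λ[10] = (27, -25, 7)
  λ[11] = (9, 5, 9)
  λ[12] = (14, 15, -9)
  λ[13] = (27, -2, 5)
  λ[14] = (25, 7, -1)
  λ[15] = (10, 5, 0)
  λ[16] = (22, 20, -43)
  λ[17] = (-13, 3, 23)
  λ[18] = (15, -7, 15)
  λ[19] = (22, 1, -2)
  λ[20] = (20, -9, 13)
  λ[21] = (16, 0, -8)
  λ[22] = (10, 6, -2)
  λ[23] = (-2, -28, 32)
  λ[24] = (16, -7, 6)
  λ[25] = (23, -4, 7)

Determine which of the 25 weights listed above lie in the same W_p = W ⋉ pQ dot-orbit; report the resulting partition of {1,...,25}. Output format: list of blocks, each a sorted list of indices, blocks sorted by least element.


Cartan matrix: type A_3 (|W|=24); un-permuting the 3 rows.

Folding the 25 weights λ_j+ρ into Ā_29 (reps in the given 3-coord order):

  λ_1 → (4, 8, 16);  λ_2 → (11, 6, 1);  λ_3 → (21, 3, 5);  λ_4 → (4, 8, 16);  λ_5 → (10, 6, 10);  λ_6 → (10, 6, 10);  λ_7 → (13, 8, 6);  λ_8 → (23, 1, 1);  λ_9 → (13, 8, 6);  λ_10 → (4, 8, 16);  λ_11 → (10, 6, 10);  λ_12 → (13, 8, 6);  λ_13 → (23, 1, 1);  λ_14 → (21, 3, 5);  λ_15 → (11, 6, 1);  λ_16 → (13, 8, 6);  λ_17 → (4, 8, 16);  λ_18 → (10, 6, 10);  λ_19 → (23, 1, 1);  λ_20 → (13, 8, 6);  λ_21 → (11, 6, 1);  λ_22 → (11, 6, 1);  λ_23 → (23, 1, 1);  λ_24 → (11, 6, 1);  λ_25 → (21, 3, 5)

These 25 weights hit 6 W_29-dot-orbits; sizes (4, 5, 3, 4, 5, 4):

[[1, 4, 10, 17], [2, 15, 21, 22, 24], [3, 14, 25], [5, 6, 11, 18], [7, 9, 12, 16, 20], [8, 13, 19, 23]]
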